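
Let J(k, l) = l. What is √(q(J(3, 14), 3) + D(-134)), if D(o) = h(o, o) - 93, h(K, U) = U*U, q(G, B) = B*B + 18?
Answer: √17890 ≈ 133.75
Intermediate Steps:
q(G, B) = 18 + B² (q(G, B) = B² + 18 = 18 + B²)
h(K, U) = U²
D(o) = -93 + o² (D(o) = o² - 93 = -93 + o²)
√(q(J(3, 14), 3) + D(-134)) = √((18 + 3²) + (-93 + (-134)²)) = √((18 + 9) + (-93 + 17956)) = √(27 + 17863) = √17890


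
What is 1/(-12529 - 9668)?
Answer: -1/22197 ≈ -4.5051e-5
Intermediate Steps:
1/(-12529 - 9668) = 1/(-22197) = -1/22197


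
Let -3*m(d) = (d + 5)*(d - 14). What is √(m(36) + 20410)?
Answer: 2*√45246/3 ≈ 141.81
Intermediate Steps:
m(d) = -(-14 + d)*(5 + d)/3 (m(d) = -(d + 5)*(d - 14)/3 = -(5 + d)*(-14 + d)/3 = -(-14 + d)*(5 + d)/3)
√(m(36) + 20410) = √((70/3 + 3*36 - ⅓*36²) + 20410) = √((70/3 + 108 - ⅓*1296) + 20410) = √((70/3 + 108 - 432) + 20410) = √(-902/3 + 20410) = √(60328/3) = 2*√45246/3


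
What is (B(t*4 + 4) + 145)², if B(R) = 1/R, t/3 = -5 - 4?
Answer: 227376241/10816 ≈ 21022.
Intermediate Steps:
t = -27 (t = 3*(-5 - 4) = 3*(-9) = -27)
(B(t*4 + 4) + 145)² = (1/(-27*4 + 4) + 145)² = (1/(-108 + 4) + 145)² = (1/(-104) + 145)² = (-1/104 + 145)² = (15079/104)² = 227376241/10816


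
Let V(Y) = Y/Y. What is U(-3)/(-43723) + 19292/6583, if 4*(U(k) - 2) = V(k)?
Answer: 3373957217/1151314036 ≈ 2.9305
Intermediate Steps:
V(Y) = 1
U(k) = 9/4 (U(k) = 2 + (1/4)*1 = 2 + 1/4 = 9/4)
U(-3)/(-43723) + 19292/6583 = (9/4)/(-43723) + 19292/6583 = (9/4)*(-1/43723) + 19292*(1/6583) = -9/174892 + 19292/6583 = 3373957217/1151314036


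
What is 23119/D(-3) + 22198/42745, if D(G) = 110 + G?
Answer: 990596841/4573715 ≈ 216.58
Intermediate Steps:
23119/D(-3) + 22198/42745 = 23119/(110 - 3) + 22198/42745 = 23119/107 + 22198*(1/42745) = 23119*(1/107) + 22198/42745 = 23119/107 + 22198/42745 = 990596841/4573715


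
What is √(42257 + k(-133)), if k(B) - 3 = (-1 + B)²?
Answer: 2*√15054 ≈ 245.39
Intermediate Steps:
k(B) = 3 + (-1 + B)²
√(42257 + k(-133)) = √(42257 + (3 + (-1 - 133)²)) = √(42257 + (3 + (-134)²)) = √(42257 + (3 + 17956)) = √(42257 + 17959) = √60216 = 2*√15054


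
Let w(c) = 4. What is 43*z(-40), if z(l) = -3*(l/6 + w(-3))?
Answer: 344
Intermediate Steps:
z(l) = -12 - l/2 (z(l) = -3*(l/6 + 4) = -3*(4 + l/6) = -12 - l/2)
43*z(-40) = 43*(-12 - 1/2*(-40)) = 43*(-12 + 20) = 43*8 = 344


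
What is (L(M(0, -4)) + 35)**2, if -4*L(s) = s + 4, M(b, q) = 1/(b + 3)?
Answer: 165649/144 ≈ 1150.3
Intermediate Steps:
M(b, q) = 1/(3 + b)
L(s) = -1 - s/4 (L(s) = -(s + 4)/4 = -(4 + s)/4 = -1 - s/4)
(L(M(0, -4)) + 35)**2 = ((-1 - 1/(4*(3 + 0))) + 35)**2 = ((-1 - 1/4/3) + 35)**2 = ((-1 - 1/4*1/3) + 35)**2 = ((-1 - 1/12) + 35)**2 = (-13/12 + 35)**2 = (407/12)**2 = 165649/144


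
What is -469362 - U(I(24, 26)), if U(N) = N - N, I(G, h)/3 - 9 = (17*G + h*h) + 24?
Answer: -469362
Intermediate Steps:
I(G, h) = 99 + 3*h² + 51*G (I(G, h) = 27 + 3*((17*G + h*h) + 24) = 27 + 3*((17*G + h²) + 24) = 27 + 3*((h² + 17*G) + 24) = 27 + 3*(24 + h² + 17*G) = 27 + (72 + 3*h² + 51*G) = 99 + 3*h² + 51*G)
U(N) = 0
-469362 - U(I(24, 26)) = -469362 - 1*0 = -469362 + 0 = -469362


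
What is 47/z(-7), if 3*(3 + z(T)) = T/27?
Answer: -3807/250 ≈ -15.228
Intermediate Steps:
z(T) = -3 + T/81 (z(T) = -3 + (T/27)/3 = -3 + T/81)
47/z(-7) = 47/(-3 + (1/81)*(-7)) = 47/(-3 - 7/81) = 47/(-250/81) = 47*(-81/250) = -3807/250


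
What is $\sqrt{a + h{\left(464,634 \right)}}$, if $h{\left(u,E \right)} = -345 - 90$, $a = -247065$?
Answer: $150 i \sqrt{11} \approx 497.49 i$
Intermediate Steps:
$h{\left(u,E \right)} = -435$
$\sqrt{a + h{\left(464,634 \right)}} = \sqrt{-247065 - 435} = \sqrt{-247500} = 150 i \sqrt{11}$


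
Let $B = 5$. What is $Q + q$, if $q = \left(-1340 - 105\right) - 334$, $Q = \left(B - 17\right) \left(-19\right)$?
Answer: $-1551$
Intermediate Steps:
$Q = 228$ ($Q = \left(5 - 17\right) \left(-19\right) = \left(-12\right) \left(-19\right) = 228$)
$q = -1779$ ($q = -1445 - 334 = -1779$)
$Q + q = 228 - 1779 = -1551$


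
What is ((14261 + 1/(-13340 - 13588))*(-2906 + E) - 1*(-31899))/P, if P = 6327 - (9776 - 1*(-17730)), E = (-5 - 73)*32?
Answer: 1036809090971/285154056 ≈ 3636.0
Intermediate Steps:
E = -2496 (E = -78*32 = -2496)
P = -21179 (P = 6327 - (9776 + 17730) = 6327 - 1*27506 = 6327 - 27506 = -21179)
((14261 + 1/(-13340 - 13588))*(-2906 + E) - 1*(-31899))/P = ((14261 + 1/(-13340 - 13588))*(-2906 - 2496) - 1*(-31899))/(-21179) = ((14261 + 1/(-26928))*(-5402) + 31899)*(-1/21179) = ((14261 - 1/26928)*(-5402) + 31899)*(-1/21179) = ((384020207/26928)*(-5402) + 31899)*(-1/21179) = (-1037238579107/13464 + 31899)*(-1/21179) = -1036809090971/13464*(-1/21179) = 1036809090971/285154056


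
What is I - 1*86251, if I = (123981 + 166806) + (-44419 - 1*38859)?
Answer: 121258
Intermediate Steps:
I = 207509 (I = 290787 + (-44419 - 38859) = 290787 - 83278 = 207509)
I - 1*86251 = 207509 - 1*86251 = 207509 - 86251 = 121258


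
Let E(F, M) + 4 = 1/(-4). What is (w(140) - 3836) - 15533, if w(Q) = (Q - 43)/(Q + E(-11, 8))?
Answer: -10516979/543 ≈ -19368.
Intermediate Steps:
E(F, M) = -17/4 (E(F, M) = -4 + 1/(-4) = -4 - ¼ = -17/4)
w(Q) = (-43 + Q)/(-17/4 + Q) (w(Q) = (Q - 43)/(Q - 17/4) = (-43 + Q)/(-17/4 + Q))
(w(140) - 3836) - 15533 = (4*(-43 + 140)/(-17 + 4*140) - 3836) - 15533 = (4*97/(-17 + 560) - 3836) - 15533 = (4*97/543 - 3836) - 15533 = (4*(1/543)*97 - 3836) - 15533 = (388/543 - 3836) - 15533 = -2082560/543 - 15533 = -10516979/543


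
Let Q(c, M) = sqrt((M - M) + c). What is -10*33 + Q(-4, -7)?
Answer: -330 + 2*I ≈ -330.0 + 2.0*I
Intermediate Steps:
Q(c, M) = sqrt(c) (Q(c, M) = sqrt(0 + c) = sqrt(c))
-10*33 + Q(-4, -7) = -10*33 + sqrt(-4) = -330 + 2*I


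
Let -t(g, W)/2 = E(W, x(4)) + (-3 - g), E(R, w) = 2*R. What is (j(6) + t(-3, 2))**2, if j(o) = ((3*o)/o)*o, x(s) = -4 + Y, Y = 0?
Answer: 100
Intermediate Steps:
x(s) = -4 (x(s) = -4 + 0 = -4)
j(o) = 3*o
t(g, W) = 6 - 4*W + 2*g (t(g, W) = -2*(2*W + (-3 - g)) = -2*(-3 - g + 2*W) = 6 - 4*W + 2*g)
(j(6) + t(-3, 2))**2 = (3*6 + (6 - 4*2 + 2*(-3)))**2 = (18 + (6 - 8 - 6))**2 = (18 - 8)**2 = 10**2 = 100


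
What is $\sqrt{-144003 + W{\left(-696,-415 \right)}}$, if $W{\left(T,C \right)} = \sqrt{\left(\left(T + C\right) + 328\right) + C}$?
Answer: $\sqrt{-144003 + i \sqrt{1198}} \approx 0.046 + 379.48 i$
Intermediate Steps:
$W{\left(T,C \right)} = \sqrt{328 + T + 2 C}$ ($W{\left(T,C \right)} = \sqrt{\left(\left(C + T\right) + 328\right) + C} = \sqrt{\left(328 + C + T\right) + C} = \sqrt{328 + T + 2 C}$)
$\sqrt{-144003 + W{\left(-696,-415 \right)}} = \sqrt{-144003 + \sqrt{328 - 696 + 2 \left(-415\right)}} = \sqrt{-144003 + \sqrt{328 - 696 - 830}} = \sqrt{-144003 + \sqrt{-1198}} = \sqrt{-144003 + i \sqrt{1198}}$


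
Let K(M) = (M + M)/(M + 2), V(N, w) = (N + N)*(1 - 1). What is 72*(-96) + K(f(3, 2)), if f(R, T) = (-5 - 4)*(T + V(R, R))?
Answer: -27639/4 ≈ -6909.8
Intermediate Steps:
V(N, w) = 0 (V(N, w) = (2*N)*0 = 0)
f(R, T) = -9*T (f(R, T) = (-5 - 4)*(T + 0) = -9*T)
K(M) = 2*M/(2 + M) (K(M) = (2*M)/(2 + M) = 2*M/(2 + M))
72*(-96) + K(f(3, 2)) = 72*(-96) + 2*(-9*2)/(2 - 9*2) = -6912 + 2*(-18)/(2 - 18) = -6912 + 2*(-18)/(-16) = -6912 + 2*(-18)*(-1/16) = -6912 + 9/4 = -27639/4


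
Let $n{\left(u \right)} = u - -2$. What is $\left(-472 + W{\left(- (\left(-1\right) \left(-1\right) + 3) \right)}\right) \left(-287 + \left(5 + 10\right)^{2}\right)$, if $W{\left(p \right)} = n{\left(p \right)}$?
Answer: $29388$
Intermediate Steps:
$n{\left(u \right)} = 2 + u$ ($n{\left(u \right)} = u + 2 = 2 + u$)
$W{\left(p \right)} = 2 + p$
$\left(-472 + W{\left(- (\left(-1\right) \left(-1\right) + 3) \right)}\right) \left(-287 + \left(5 + 10\right)^{2}\right) = \left(-472 + \left(2 - \left(\left(-1\right) \left(-1\right) + 3\right)\right)\right) \left(-287 + \left(5 + 10\right)^{2}\right) = \left(-472 + \left(2 - \left(1 + 3\right)\right)\right) \left(-287 + 15^{2}\right) = \left(-472 + \left(2 - 4\right)\right) \left(-287 + 225\right) = \left(-472 + \left(2 - 4\right)\right) \left(-62\right) = \left(-472 - 2\right) \left(-62\right) = \left(-474\right) \left(-62\right) = 29388$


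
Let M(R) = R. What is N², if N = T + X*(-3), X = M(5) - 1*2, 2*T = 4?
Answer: 49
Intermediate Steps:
T = 2 (T = (½)*4 = 2)
X = 3 (X = 5 - 1*2 = 5 - 2 = 3)
N = -7 (N = 2 + 3*(-3) = 2 - 9 = -7)
N² = (-7)² = 49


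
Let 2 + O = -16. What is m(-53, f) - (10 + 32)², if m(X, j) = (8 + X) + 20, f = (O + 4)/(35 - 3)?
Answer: -1789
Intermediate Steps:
O = -18 (O = -2 - 16 = -18)
f = -7/16 (f = (-18 + 4)/(35 - 3) = -14/32 = -14*1/32 = -7/16 ≈ -0.43750)
m(X, j) = 28 + X
m(-53, f) - (10 + 32)² = (28 - 53) - (10 + 32)² = -25 - 1*42² = -25 - 1*1764 = -25 - 1764 = -1789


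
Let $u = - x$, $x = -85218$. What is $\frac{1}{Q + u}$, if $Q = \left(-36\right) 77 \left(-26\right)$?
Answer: $\frac{1}{157290} \approx 6.3577 \cdot 10^{-6}$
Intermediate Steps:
$Q = 72072$ ($Q = \left(-2772\right) \left(-26\right) = 72072$)
$u = 85218$ ($u = \left(-1\right) \left(-85218\right) = 85218$)
$\frac{1}{Q + u} = \frac{1}{72072 + 85218} = \frac{1}{157290}$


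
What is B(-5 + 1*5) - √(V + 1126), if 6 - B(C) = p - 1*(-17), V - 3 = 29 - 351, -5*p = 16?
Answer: -39/5 - √807 ≈ -36.208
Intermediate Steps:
p = -16/5 (p = -⅕*16 = -16/5 ≈ -3.2000)
V = -319 (V = 3 + (29 - 351) = 3 - 322 = -319)
B(C) = -39/5 (B(C) = 6 - (-16/5 - 1*(-17)) = 6 - (-16/5 + 17) = 6 - 1*69/5 = 6 - 69/5 = -39/5)
B(-5 + 1*5) - √(V + 1126) = -39/5 - √(-319 + 1126) = -39/5 - √807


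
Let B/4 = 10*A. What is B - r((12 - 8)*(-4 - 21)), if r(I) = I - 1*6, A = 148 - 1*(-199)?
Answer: 13986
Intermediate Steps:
A = 347 (A = 148 + 199 = 347)
B = 13880 (B = 4*(10*347) = 4*3470 = 13880)
r(I) = -6 + I (r(I) = I - 6 = -6 + I)
B - r((12 - 8)*(-4 - 21)) = 13880 - (-6 + (12 - 8)*(-4 - 21)) = 13880 - (-6 + 4*(-25)) = 13880 - (-6 - 100) = 13880 - 1*(-106) = 13880 + 106 = 13986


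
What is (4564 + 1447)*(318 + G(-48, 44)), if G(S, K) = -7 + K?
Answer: 2133905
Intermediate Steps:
(4564 + 1447)*(318 + G(-48, 44)) = (4564 + 1447)*(318 + (-7 + 44)) = 6011*(318 + 37) = 6011*355 = 2133905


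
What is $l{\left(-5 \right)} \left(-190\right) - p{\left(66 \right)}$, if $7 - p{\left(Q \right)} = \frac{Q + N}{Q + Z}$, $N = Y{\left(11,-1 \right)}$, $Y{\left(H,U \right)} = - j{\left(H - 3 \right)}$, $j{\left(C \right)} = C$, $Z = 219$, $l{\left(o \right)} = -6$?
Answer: $\frac{322963}{285} \approx 1133.2$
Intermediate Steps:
$Y{\left(H,U \right)} = 3 - H$ ($Y{\left(H,U \right)} = - (H - 3) = - (-3 + H) = 3 - H$)
$N = -8$ ($N = 3 - 11 = -8$)
$p{\left(Q \right)} = 7 - \frac{-8 + Q}{219 + Q}$ ($p{\left(Q \right)} = 7 - \frac{Q - 8}{Q + 219} = 7 - \frac{-8 + Q}{219 + Q}$)
$l{\left(-5 \right)} \left(-190\right) - p{\left(66 \right)} = \left(-6\right) \left(-190\right) - \frac{1541 + 6 \cdot 66}{219 + 66} = 1140 - \frac{1541 + 396}{285} = 1140 - \frac{1}{285} \cdot 1937 = 1140 - \frac{1937}{285} = \frac{322963}{285}$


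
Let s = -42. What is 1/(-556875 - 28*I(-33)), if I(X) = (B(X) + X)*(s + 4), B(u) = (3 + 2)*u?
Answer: -1/767547 ≈ -1.3029e-6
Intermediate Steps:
B(u) = 5*u
I(X) = -228*X (I(X) = (5*X + X)*(-42 + 4) = (6*X)*(-38) = -228*X)
1/(-556875 - 28*I(-33)) = 1/(-556875 - (-6384)*(-33)) = 1/(-556875 - 28*7524) = 1/(-556875 - 210672) = 1/(-767547) = -1/767547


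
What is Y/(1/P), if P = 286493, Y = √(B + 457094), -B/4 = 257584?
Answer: 286493*I*√573242 ≈ 2.1691e+8*I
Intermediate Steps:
B = -1030336 (B = -4*257584 = -1030336)
Y = I*√573242 (Y = √(-1030336 + 457094) = √(-573242) = I*√573242 ≈ 757.13*I)
Y/(1/P) = (I*√573242)/(1/286493) = (I*√573242)*286493 = 286493*I*√573242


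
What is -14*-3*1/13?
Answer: 42/13 ≈ 3.2308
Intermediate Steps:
-14*-3*1/13 = -14*(-3*1/13) = -14*(-3)/13 = -14*(-3/13) = 42/13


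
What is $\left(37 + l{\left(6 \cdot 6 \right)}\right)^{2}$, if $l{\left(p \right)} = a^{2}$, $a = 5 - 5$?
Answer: $1369$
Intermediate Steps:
$a = 0$ ($a = 5 - 5 = 0$)
$l{\left(p \right)} = 0$ ($l{\left(p \right)} = 0^{2} = 0$)
$\left(37 + l{\left(6 \cdot 6 \right)}\right)^{2} = \left(37 + 0\right)^{2} = 37^{2} = 1369$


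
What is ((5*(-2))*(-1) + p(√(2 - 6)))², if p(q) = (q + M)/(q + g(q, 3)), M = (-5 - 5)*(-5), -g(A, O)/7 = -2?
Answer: 114163/625 - 6084*I/625 ≈ 182.66 - 9.7344*I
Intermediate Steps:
g(A, O) = 14 (g(A, O) = -7*(-2) = 14)
M = 50 (M = -10*(-5) = 50)
p(q) = (50 + q)/(14 + q) (p(q) = (q + 50)/(q + 14) = (50 + q)/(14 + q))
((5*(-2))*(-1) + p(√(2 - 6)))² = ((5*(-2))*(-1) + (50 + √(2 - 6))/(14 + √(2 - 6)))² = (-10*(-1) + (50 + √(-4))/(14 + √(-4)))² = (10 + (50 + 2*I)/(14 + 2*I))² = (10 + ((14 - 2*I)/200)*(50 + 2*I))² = (10 + (14 - 2*I)*(50 + 2*I)/200)²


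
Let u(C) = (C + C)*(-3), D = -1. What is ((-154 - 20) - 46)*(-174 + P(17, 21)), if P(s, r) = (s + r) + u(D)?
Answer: 28600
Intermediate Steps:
u(C) = -6*C (u(C) = (2*C)*(-3) = -6*C)
P(s, r) = 6 + r + s (P(s, r) = (s + r) - 6*(-1) = (r + s) + 6 = 6 + r + s)
((-154 - 20) - 46)*(-174 + P(17, 21)) = ((-154 - 20) - 46)*(-174 + (6 + 21 + 17)) = (-174 - 46)*(-174 + 44) = -220*(-130) = 28600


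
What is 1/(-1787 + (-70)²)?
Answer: 1/3113 ≈ 0.00032123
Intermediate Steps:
1/(-1787 + (-70)²) = 1/(-1787 + 4900) = 1/3113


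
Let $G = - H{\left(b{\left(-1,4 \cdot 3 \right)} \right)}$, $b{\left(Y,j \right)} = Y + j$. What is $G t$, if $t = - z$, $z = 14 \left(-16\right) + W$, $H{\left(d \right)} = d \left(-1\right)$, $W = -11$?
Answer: $2585$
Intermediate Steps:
$H{\left(d \right)} = - d$
$z = -235$ ($z = 14 \left(-16\right) - 11 = -224 - 11 = -235$)
$G = 11$ ($G = - \left(-1\right) \left(-1 + 4 \cdot 3\right) = - \left(-1\right) \left(-1 + 12\right) = - \left(-1\right) 11 = \left(-1\right) \left(-11\right) = 11$)
$t = 235$ ($t = \left(-1\right) \left(-235\right) = 235$)
$G t = 11 \cdot 235 = 2585$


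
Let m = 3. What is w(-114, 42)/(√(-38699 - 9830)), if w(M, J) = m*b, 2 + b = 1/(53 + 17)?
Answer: 417*I*√48529/3397030 ≈ 0.027042*I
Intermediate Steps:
b = -139/70 (b = -2 + 1/(53 + 17) = -2 + 1/70 = -139/70 ≈ -1.9857)
w(M, J) = -417/70 (w(M, J) = 3*(-139/70) = -417/70)
w(-114, 42)/(√(-38699 - 9830)) = -417/(70*√(-38699 - 9830)) = -417*(-I*√48529/48529)/70 = -(-417)*I*√48529/3397030 = 417*I*√48529/3397030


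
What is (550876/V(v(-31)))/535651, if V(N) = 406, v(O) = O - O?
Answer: 275438/108737153 ≈ 0.0025331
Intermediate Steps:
v(O) = 0
(550876/V(v(-31)))/535651 = (550876/406)/535651 = (550876*(1/406))*(1/535651) = (275438/203)*(1/535651) = 275438/108737153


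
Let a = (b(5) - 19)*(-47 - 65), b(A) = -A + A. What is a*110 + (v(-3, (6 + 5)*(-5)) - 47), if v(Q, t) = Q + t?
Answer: 233975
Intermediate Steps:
b(A) = 0
a = 2128 (a = (0 - 19)*(-47 - 65) = -19*(-112) = 2128)
a*110 + (v(-3, (6 + 5)*(-5)) - 47) = 2128*110 + ((-3 + (6 + 5)*(-5)) - 47) = 234080 + ((-3 + 11*(-5)) - 47) = 234080 + ((-3 - 55) - 47) = 234080 + (-58 - 47) = 234080 - 105 = 233975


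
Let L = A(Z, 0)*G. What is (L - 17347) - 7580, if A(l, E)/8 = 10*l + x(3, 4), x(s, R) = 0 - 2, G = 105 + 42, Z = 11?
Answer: 102081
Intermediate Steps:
G = 147
x(s, R) = -2
A(l, E) = -16 + 80*l (A(l, E) = 8*(10*l - 2) = 8*(-2 + 10*l) = -16 + 80*l)
L = 127008 (L = (-16 + 80*11)*147 = (-16 + 880)*147 = 864*147 = 127008)
(L - 17347) - 7580 = (127008 - 17347) - 7580 = 109661 - 7580 = 102081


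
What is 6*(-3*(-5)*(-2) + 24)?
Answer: -36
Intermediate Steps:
6*(-3*(-5)*(-2) + 24) = 6*(15*(-2) + 24) = 6*(-30 + 24) = 6*(-6) = -36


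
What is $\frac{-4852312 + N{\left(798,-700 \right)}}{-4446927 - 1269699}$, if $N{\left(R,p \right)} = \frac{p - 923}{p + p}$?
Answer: $\frac{6793235177}{8003276400} \approx 0.84881$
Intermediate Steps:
$N{\left(R,p \right)} = \frac{-923 + p}{2 p}$
$\frac{-4852312 + N{\left(798,-700 \right)}}{-4446927 - 1269699} = \frac{-4852312 + \frac{-923 - 700}{2 \left(-700\right)}}{-4446927 - 1269699} = \frac{-4852312 + \frac{1}{2} \left(- \frac{1}{700}\right) \left(-1623\right)}{-5716626} = \left(-4852312 + \frac{1623}{1400}\right) \left(- \frac{1}{5716626}\right) = \left(- \frac{6793235177}{1400}\right) \left(- \frac{1}{5716626}\right) = \frac{6793235177}{8003276400}$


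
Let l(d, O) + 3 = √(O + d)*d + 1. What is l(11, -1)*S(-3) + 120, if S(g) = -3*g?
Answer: 102 + 99*√10 ≈ 415.07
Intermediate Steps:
l(d, O) = -2 + d*√(O + d) (l(d, O) = -3 + (√(O + d)*d + 1) = -3 + (d*√(O + d) + 1) = -3 + (1 + d*√(O + d)) = -2 + d*√(O + d))
l(11, -1)*S(-3) + 120 = (-2 + 11*√(-1 + 11))*(-3*(-3)) + 120 = (-2 + 11*√10)*9 + 120 = (-18 + 99*√10) + 120 = 102 + 99*√10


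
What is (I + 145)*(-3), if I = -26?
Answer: -357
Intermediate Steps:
(I + 145)*(-3) = (-26 + 145)*(-3) = 119*(-3) = -357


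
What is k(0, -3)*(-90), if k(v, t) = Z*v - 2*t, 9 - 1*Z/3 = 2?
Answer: -540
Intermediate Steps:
Z = 21 (Z = 27 - 3*2 = 27 - 6 = 21)
k(v, t) = -2*t + 21*v (k(v, t) = 21*v - 2*t = -2*t + 21*v)
k(0, -3)*(-90) = (-2*(-3) + 21*0)*(-90) = (6 + 0)*(-90) = 6*(-90) = -540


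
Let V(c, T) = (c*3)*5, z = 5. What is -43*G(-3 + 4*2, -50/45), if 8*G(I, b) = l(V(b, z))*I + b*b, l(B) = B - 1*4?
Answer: 177805/324 ≈ 548.78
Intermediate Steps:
V(c, T) = 15*c (V(c, T) = (3*c)*5 = 15*c)
l(B) = -4 + B (l(B) = B - 4 = -4 + B)
G(I, b) = b**2/8 + I*(-4 + 15*b)/8 (G(I, b) = ((-4 + 15*b)*I + b*b)/8 = (I*(-4 + 15*b) + b**2)/8 = (b**2 + I*(-4 + 15*b))/8 = b**2/8 + I*(-4 + 15*b)/8)
-43*G(-3 + 4*2, -50/45) = -43*((-50/45)**2/8 + (-3 + 4*2)*(-4 + 15*(-50/45))/8) = -43*((-50*1/45)**2/8 + (-3 + 8)*(-4 + 15*(-50*1/45))/8) = -43*((-10/9)**2/8 + (1/8)*5*(-4 + 15*(-10/9))) = -43*((1/8)*(100/81) + (1/8)*5*(-4 - 50/3)) = -43*(25/162 + (1/8)*5*(-62/3)) = -43*(25/162 - 155/12) = -43*(-4135/324) = 177805/324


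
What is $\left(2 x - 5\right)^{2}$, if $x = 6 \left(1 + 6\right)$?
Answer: $6241$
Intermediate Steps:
$x = 42$ ($x = 6 \cdot 7 = 42$)
$\left(2 x - 5\right)^{2} = \left(2 \cdot 42 - 5\right)^{2} = \left(84 + \left(-5 + 0\right)\right)^{2} = \left(84 - 5\right)^{2} = 79^{2} = 6241$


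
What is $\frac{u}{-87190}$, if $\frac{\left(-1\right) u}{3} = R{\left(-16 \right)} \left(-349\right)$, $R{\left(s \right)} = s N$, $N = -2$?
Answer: $- \frac{16752}{43595} \approx -0.38426$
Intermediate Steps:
$R{\left(s \right)} = - 2 s$ ($R{\left(s \right)} = s \left(-2\right) = - 2 s$)
$u = 33504$ ($u = - 3 \left(-2\right) \left(-16\right) \left(-349\right) = - 3 \cdot 32 \left(-349\right) = \left(-3\right) \left(-11168\right) = 33504$)
$\frac{u}{-87190} = \frac{33504}{-87190} = 33504 \left(- \frac{1}{87190}\right) = - \frac{16752}{43595}$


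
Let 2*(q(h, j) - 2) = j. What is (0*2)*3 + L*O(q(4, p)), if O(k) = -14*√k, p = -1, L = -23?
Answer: 161*√6 ≈ 394.37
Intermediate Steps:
q(h, j) = 2 + j/2
(0*2)*3 + L*O(q(4, p)) = (0*2)*3 - (-322)*√(2 + (½)*(-1)) = 0*3 - (-322)*√(2 - ½) = 0 - (-322)*√(3/2) = 0 - (-322)*√6/2 = 0 - (-161)*√6 = 0 + 161*√6 = 161*√6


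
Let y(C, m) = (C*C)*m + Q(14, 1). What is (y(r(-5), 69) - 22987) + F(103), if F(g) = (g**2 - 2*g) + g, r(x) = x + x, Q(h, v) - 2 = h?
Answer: -5565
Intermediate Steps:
Q(h, v) = 2 + h
r(x) = 2*x
F(g) = g**2 - g
y(C, m) = 16 + m*C**2 (y(C, m) = (C*C)*m + (2 + 14) = C**2*m + 16 = m*C**2 + 16 = 16 + m*C**2)
(y(r(-5), 69) - 22987) + F(103) = ((16 + 69*(2*(-5))**2) - 22987) + 103*(-1 + 103) = ((16 + 69*(-10)**2) - 22987) + 103*102 = ((16 + 69*100) - 22987) + 10506 = ((16 + 6900) - 22987) + 10506 = (6916 - 22987) + 10506 = -16071 + 10506 = -5565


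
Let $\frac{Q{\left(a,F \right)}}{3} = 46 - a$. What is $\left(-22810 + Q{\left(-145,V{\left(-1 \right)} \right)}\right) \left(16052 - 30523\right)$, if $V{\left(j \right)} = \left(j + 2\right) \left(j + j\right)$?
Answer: $321791627$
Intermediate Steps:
$V{\left(j \right)} = 2 j \left(2 + j\right)$ ($V{\left(j \right)} = \left(2 + j\right) 2 j = 2 j \left(2 + j\right)$)
$Q{\left(a,F \right)} = 138 - 3 a$ ($Q{\left(a,F \right)} = 3 \left(46 - a\right) = 138 - 3 a$)
$\left(-22810 + Q{\left(-145,V{\left(-1 \right)} \right)}\right) \left(16052 - 30523\right) = \left(-22810 + \left(138 - -435\right)\right) \left(16052 - 30523\right) = \left(-22810 + \left(138 + 435\right)\right) \left(-14471\right) = \left(-22810 + 573\right) \left(-14471\right) = \left(-22237\right) \left(-14471\right) = 321791627$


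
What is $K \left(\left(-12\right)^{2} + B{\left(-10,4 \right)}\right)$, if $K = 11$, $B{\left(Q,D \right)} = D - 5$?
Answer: $1573$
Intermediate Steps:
$B{\left(Q,D \right)} = -5 + D$
$K \left(\left(-12\right)^{2} + B{\left(-10,4 \right)}\right) = 11 \left(\left(-12\right)^{2} + \left(-5 + 4\right)\right) = 11 \left(144 - 1\right) = 11 \cdot 143 = 1573$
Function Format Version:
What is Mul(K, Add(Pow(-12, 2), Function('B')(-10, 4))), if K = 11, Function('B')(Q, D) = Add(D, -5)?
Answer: 1573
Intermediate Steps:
Function('B')(Q, D) = Add(-5, D)
Mul(K, Add(Pow(-12, 2), Function('B')(-10, 4))) = Mul(11, Add(Pow(-12, 2), Add(-5, 4))) = Mul(11, Add(144, -1)) = Mul(11, 143) = 1573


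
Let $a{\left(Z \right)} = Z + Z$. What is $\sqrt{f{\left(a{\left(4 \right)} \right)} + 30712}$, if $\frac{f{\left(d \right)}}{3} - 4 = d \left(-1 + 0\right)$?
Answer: $10 \sqrt{307} \approx 175.21$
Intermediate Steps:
$a{\left(Z \right)} = 2 Z$
$f{\left(d \right)} = 12 - 3 d$ ($f{\left(d \right)} = 12 + 3 d \left(-1 + 0\right) = 12 + 3 d \left(-1\right) = 12 + 3 \left(- d\right) = 12 - 3 d$)
$\sqrt{f{\left(a{\left(4 \right)} \right)} + 30712} = \sqrt{\left(12 - 3 \cdot 2 \cdot 4\right) + 30712} = \sqrt{\left(12 - 24\right) + 30712} = \sqrt{-12 + 30712} = \sqrt{30700} = 10 \sqrt{307}$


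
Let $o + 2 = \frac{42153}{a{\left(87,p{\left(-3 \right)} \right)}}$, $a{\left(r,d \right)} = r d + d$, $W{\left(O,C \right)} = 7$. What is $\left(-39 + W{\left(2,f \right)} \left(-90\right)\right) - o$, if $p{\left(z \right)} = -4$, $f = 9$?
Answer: $- \frac{192631}{352} \approx -547.25$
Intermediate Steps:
$a{\left(r,d \right)} = d + d r$ ($a{\left(r,d \right)} = d r + d = d + d r$)
$o = - \frac{42857}{352}$ ($o = -2 + \frac{42153}{\left(-4\right) \left(1 + 87\right)} = -2 + \frac{42153}{\left(-4\right) 88} = -2 + \frac{42153}{-352} = -2 + 42153 \left(- \frac{1}{352}\right) = -2 - \frac{42153}{352} = - \frac{42857}{352} \approx -121.75$)
$\left(-39 + W{\left(2,f \right)} \left(-90\right)\right) - o = \left(-39 + 7 \left(-90\right)\right) - - \frac{42857}{352} = \left(-39 - 630\right) + \frac{42857}{352} = -669 + \frac{42857}{352} = - \frac{192631}{352}$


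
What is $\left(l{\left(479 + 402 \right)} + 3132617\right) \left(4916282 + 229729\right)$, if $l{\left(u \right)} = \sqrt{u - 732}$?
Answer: $16120481540787 + 5146011 \sqrt{149} \approx 1.6121 \cdot 10^{13}$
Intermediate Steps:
$l{\left(u \right)} = \sqrt{-732 + u}$
$\left(l{\left(479 + 402 \right)} + 3132617\right) \left(4916282 + 229729\right) = \left(\sqrt{-732 + \left(479 + 402\right)} + 3132617\right) \left(4916282 + 229729\right) = \left(\sqrt{-732 + 881} + 3132617\right) 5146011 = \left(\sqrt{149} + 3132617\right) 5146011 = \left(3132617 + \sqrt{149}\right) 5146011 = 16120481540787 + 5146011 \sqrt{149}$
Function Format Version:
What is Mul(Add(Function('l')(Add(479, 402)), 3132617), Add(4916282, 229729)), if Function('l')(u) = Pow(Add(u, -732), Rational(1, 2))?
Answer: Add(16120481540787, Mul(5146011, Pow(149, Rational(1, 2)))) ≈ 1.6121e+13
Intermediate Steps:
Function('l')(u) = Pow(Add(-732, u), Rational(1, 2))
Mul(Add(Function('l')(Add(479, 402)), 3132617), Add(4916282, 229729)) = Mul(Add(Pow(Add(-732, Add(479, 402)), Rational(1, 2)), 3132617), Add(4916282, 229729)) = Mul(Add(Pow(Add(-732, 881), Rational(1, 2)), 3132617), 5146011) = Mul(Add(Pow(149, Rational(1, 2)), 3132617), 5146011) = Mul(Add(3132617, Pow(149, Rational(1, 2))), 5146011) = Add(16120481540787, Mul(5146011, Pow(149, Rational(1, 2))))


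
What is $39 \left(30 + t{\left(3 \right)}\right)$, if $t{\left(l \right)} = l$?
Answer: $1287$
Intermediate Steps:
$39 \left(30 + t{\left(3 \right)}\right) = 39 \left(30 + 3\right) = 39 \cdot 33 = 1287$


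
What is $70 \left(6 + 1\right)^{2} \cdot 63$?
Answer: $216090$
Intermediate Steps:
$70 \left(6 + 1\right)^{2} \cdot 63 = 70 \cdot 7^{2} \cdot 63 = 70 \cdot 49 \cdot 63 = 3430 \cdot 63 = 216090$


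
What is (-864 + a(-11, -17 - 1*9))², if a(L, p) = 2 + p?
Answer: 788544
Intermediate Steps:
(-864 + a(-11, -17 - 1*9))² = (-864 + (2 + (-17 - 1*9)))² = (-864 + (2 + (-17 - 9)))² = (-864 + (2 - 26))² = (-864 - 24)² = (-888)² = 788544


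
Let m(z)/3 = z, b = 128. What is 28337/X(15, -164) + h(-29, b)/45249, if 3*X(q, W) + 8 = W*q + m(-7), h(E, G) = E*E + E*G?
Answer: -1284602886/37541587 ≈ -34.218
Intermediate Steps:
m(z) = 3*z
h(E, G) = E² + E*G
X(q, W) = -29/3 + W*q/3 (X(q, W) = -8/3 + (W*q + 3*(-7))/3 = -8/3 + (W*q - 21)/3 = -8/3 + (-21 + W*q)/3 = -8/3 + (-7 + W*q/3) = -29/3 + W*q/3)
28337/X(15, -164) + h(-29, b)/45249 = 28337/(-29/3 + (⅓)*(-164)*15) - 29*(-29 + 128)/45249 = 28337/(-29/3 - 820) - 29*99*(1/45249) = 28337/(-2489/3) - 2871*1/45249 = 28337*(-3/2489) - 957/15083 = -85011/2489 - 957/15083 = -1284602886/37541587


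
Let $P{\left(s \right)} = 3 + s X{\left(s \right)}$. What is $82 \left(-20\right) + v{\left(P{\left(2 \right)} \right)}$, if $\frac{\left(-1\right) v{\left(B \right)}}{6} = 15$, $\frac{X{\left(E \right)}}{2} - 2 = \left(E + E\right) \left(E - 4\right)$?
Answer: $-1730$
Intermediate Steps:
$X{\left(E \right)} = 4 + 4 E \left(-4 + E\right)$ ($X{\left(E \right)} = 4 + 2 \left(E + E\right) \left(E - 4\right) = 4 + 2 \cdot 2 E \left(-4 + E\right) = 4 + 4 E \left(-4 + E\right)$)
$P{\left(s \right)} = 3 + s \left(4 - 16 s + 4 s^{2}\right)$
$v{\left(B \right)} = -90$ ($v{\left(B \right)} = \left(-6\right) 15 = -90$)
$82 \left(-20\right) + v{\left(P{\left(2 \right)} \right)} = 82 \left(-20\right) - 90 = -1640 - 90 = -1730$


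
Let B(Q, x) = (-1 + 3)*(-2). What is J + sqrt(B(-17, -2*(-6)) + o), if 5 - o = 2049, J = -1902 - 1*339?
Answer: -2241 + 32*I*sqrt(2) ≈ -2241.0 + 45.255*I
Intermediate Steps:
J = -2241 (J = -1902 - 339 = -2241)
o = -2044 (o = 5 - 1*2049 = 5 - 2049 = -2044)
B(Q, x) = -4 (B(Q, x) = 2*(-2) = -4)
J + sqrt(B(-17, -2*(-6)) + o) = -2241 + sqrt(-4 - 2044) = -2241 + sqrt(-2048) = -2241 + 32*I*sqrt(2)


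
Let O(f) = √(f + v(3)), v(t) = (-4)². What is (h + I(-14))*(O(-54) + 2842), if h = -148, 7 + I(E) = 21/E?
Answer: -444773 - 313*I*√38/2 ≈ -4.4477e+5 - 964.73*I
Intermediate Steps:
I(E) = -7 + 21/E
v(t) = 16
O(f) = √(16 + f) (O(f) = √(f + 16) = √(16 + f))
(h + I(-14))*(O(-54) + 2842) = (-148 + (-7 + 21/(-14)))*(√(16 - 54) + 2842) = (-148 + (-7 + 21*(-1/14)))*(√(-38) + 2842) = (-148 + (-7 - 3/2))*(I*√38 + 2842) = (-148 - 17/2)*(2842 + I*√38) = -313*(2842 + I*√38)/2 = -444773 - 313*I*√38/2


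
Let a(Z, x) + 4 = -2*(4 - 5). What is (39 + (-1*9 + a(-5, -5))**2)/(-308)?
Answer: -40/77 ≈ -0.51948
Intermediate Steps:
a(Z, x) = -2 (a(Z, x) = -4 - 2*(4 - 5) = -4 - 2*(-1) = -4 + 2 = -2)
(39 + (-1*9 + a(-5, -5))**2)/(-308) = (39 + (-1*9 - 2)**2)/(-308) = (39 + (-9 - 2)**2)*(-1/308) = (39 + (-11)**2)*(-1/308) = (39 + 121)*(-1/308) = 160*(-1/308) = -40/77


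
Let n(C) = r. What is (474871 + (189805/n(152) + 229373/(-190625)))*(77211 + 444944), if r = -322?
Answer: 434312418765584527/1753750 ≈ 2.4765e+11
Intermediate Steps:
n(C) = -322
(474871 + (189805/n(152) + 229373/(-190625)))*(77211 + 444944) = (474871 + (189805/(-322) + 229373/(-190625)))*(77211 + 444944) = (474871 + (189805*(-1/322) + 229373*(-1/190625)))*522155 = (474871 + (-27115/46 - 229373/190625))*522155 = (474871 - 5179348033/8768750)*522155 = (4158845733217/8768750)*522155 = 434312418765584527/1753750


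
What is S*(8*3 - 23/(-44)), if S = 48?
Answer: 12948/11 ≈ 1177.1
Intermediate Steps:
S*(8*3 - 23/(-44)) = 48*(8*3 - 23/(-44)) = 48*(24 - 23*(-1/44)) = 48*(24 + 23/44) = 48*(1079/44) = 12948/11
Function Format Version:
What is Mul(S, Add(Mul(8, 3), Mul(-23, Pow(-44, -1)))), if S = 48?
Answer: Rational(12948, 11) ≈ 1177.1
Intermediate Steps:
Mul(S, Add(Mul(8, 3), Mul(-23, Pow(-44, -1)))) = Mul(48, Add(Mul(8, 3), Mul(-23, Pow(-44, -1)))) = Mul(48, Add(24, Mul(-23, Rational(-1, 44)))) = Mul(48, Add(24, Rational(23, 44))) = Mul(48, Rational(1079, 44)) = Rational(12948, 11)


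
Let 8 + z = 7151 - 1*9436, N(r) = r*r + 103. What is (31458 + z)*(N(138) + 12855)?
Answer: 933338330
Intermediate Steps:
N(r) = 103 + r**2 (N(r) = r**2 + 103 = 103 + r**2)
z = -2293 (z = -8 + (7151 - 1*9436) = -8 + (7151 - 9436) = -8 - 2285 = -2293)
(31458 + z)*(N(138) + 12855) = (31458 - 2293)*((103 + 138**2) + 12855) = 29165*((103 + 19044) + 12855) = 29165*(19147 + 12855) = 29165*32002 = 933338330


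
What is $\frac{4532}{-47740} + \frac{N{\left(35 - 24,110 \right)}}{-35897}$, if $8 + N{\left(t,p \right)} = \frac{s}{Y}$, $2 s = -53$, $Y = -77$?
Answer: $- \frac{81159857}{856861390} \approx -0.094718$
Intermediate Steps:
$s = - \frac{53}{2}$ ($s = \frac{1}{2} \left(-53\right) = - \frac{53}{2} \approx -26.5$)
$N{\left(t,p \right)} = - \frac{1179}{154}$ ($N{\left(t,p \right)} = -8 - \frac{53}{2 \left(-77\right)} = -8 - - \frac{53}{154} = -8 + \frac{53}{154} = - \frac{1179}{154}$)
$\frac{4532}{-47740} + \frac{N{\left(35 - 24,110 \right)}}{-35897} = \frac{4532}{-47740} - \frac{1179}{154 \left(-35897\right)} = 4532 \left(- \frac{1}{47740}\right) - - \frac{1179}{5528138} = - \frac{103}{1085} + \frac{1179}{5528138} = - \frac{81159857}{856861390}$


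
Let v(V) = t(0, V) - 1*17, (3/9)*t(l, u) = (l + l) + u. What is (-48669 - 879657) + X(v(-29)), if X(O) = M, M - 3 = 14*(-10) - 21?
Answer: -928484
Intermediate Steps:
t(l, u) = 3*u + 6*l (t(l, u) = 3*((l + l) + u) = 3*(2*l + u) = 3*(u + 2*l) = 3*u + 6*l)
M = -158 (M = 3 + (14*(-10) - 21) = 3 + (-140 - 21) = 3 - 161 = -158)
v(V) = -17 + 3*V (v(V) = (3*V + 6*0) - 1*17 = (3*V + 0) - 17 = 3*V - 17 = -17 + 3*V)
X(O) = -158
(-48669 - 879657) + X(v(-29)) = (-48669 - 879657) - 158 = -928326 - 158 = -928484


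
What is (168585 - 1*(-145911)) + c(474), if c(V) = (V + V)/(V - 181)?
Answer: 92148276/293 ≈ 3.1450e+5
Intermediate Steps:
c(V) = 2*V/(-181 + V) (c(V) = (2*V)/(-181 + V) = 2*V/(-181 + V))
(168585 - 1*(-145911)) + c(474) = (168585 - 1*(-145911)) + 2*474/(-181 + 474) = (168585 + 145911) + 2*474/293 = 314496 + 2*474*(1/293) = 314496 + 948/293 = 92148276/293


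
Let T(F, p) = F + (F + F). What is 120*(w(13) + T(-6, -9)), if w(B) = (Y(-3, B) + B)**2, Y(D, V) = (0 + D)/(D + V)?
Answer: 85974/5 ≈ 17195.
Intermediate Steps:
Y(D, V) = D/(D + V)
T(F, p) = 3*F (T(F, p) = F + 2*F = 3*F)
w(B) = (B - 3/(-3 + B))**2 (w(B) = (-3/(-3 + B) + B)**2 = (B - 3/(-3 + B))**2)
120*(w(13) + T(-6, -9)) = 120*((13 - 3/(-3 + 13))**2 + 3*(-6)) = 120*((13 - 3/10)**2 - 18) = 120*((127/10)**2 - 18) = 120*(16129/100 - 18) = 120*(14329/100) = 85974/5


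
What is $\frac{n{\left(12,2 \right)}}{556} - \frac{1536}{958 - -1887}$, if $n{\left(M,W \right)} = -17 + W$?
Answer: $- \frac{896691}{1581820} \approx -0.56687$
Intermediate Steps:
$\frac{n{\left(12,2 \right)}}{556} - \frac{1536}{958 - -1887} = \frac{-17 + 2}{556} - \frac{1536}{958 - -1887} = \left(-15\right) \frac{1}{556} - \frac{1536}{958 + 1887} = - \frac{15}{556} - \frac{1536}{2845} = - \frac{896691}{1581820}$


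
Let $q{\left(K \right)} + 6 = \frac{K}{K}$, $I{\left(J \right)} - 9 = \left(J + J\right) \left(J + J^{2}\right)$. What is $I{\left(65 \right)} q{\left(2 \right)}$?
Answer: $-2788545$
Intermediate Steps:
$I{\left(J \right)} = 9 + 2 J \left(J + J^{2}\right)$ ($I{\left(J \right)} = 9 + \left(J + J\right) \left(J + J^{2}\right) = 9 + 2 J \left(J + J^{2}\right)$)
$q{\left(K \right)} = -5$ ($q{\left(K \right)} = -6 + \frac{K}{K} = -6 + 1 = -5$)
$I{\left(65 \right)} q{\left(2 \right)} = \left(9 + 2 \cdot 65^{2} + 2 \cdot 65^{3}\right) \left(-5\right) = \left(9 + 2 \cdot 4225 + 2 \cdot 274625\right) \left(-5\right) = \left(9 + 8450 + 549250\right) \left(-5\right) = 557709 \left(-5\right) = -2788545$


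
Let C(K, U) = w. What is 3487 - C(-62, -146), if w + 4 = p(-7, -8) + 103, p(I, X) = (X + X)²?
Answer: 3132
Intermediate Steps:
p(I, X) = 4*X² (p(I, X) = (2*X)² = 4*X²)
w = 355 (w = -4 + (4*(-8)² + 103) = -4 + (4*64 + 103) = -4 + (256 + 103) = -4 + 359 = 355)
C(K, U) = 355
3487 - C(-62, -146) = 3487 - 1*355 = 3487 - 355 = 3132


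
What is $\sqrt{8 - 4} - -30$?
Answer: $32$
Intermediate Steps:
$\sqrt{8 - 4} - -30 = \sqrt{4} + 30 = 2 + 30 = 32$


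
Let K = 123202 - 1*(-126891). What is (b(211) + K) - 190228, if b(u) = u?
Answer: 60076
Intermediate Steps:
K = 250093 (K = 123202 + 126891 = 250093)
(b(211) + K) - 190228 = (211 + 250093) - 190228 = 250304 - 190228 = 60076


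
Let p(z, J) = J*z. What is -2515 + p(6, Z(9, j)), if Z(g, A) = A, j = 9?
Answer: -2461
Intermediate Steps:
-2515 + p(6, Z(9, j)) = -2515 + 9*6 = -2515 + 54 = -2461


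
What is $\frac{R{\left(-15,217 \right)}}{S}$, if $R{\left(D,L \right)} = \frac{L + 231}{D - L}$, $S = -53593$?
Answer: $\frac{56}{1554197} \approx 3.6031 \cdot 10^{-5}$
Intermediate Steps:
$R{\left(D,L \right)} = \frac{231 + L}{D - L}$
$\frac{R{\left(-15,217 \right)}}{S} = \frac{\frac{1}{-15 - 217} \left(231 + 217\right)}{-53593} = \frac{1}{-15 - 217} \cdot 448 \left(- \frac{1}{53593}\right) = \frac{1}{-232} \cdot 448 \left(- \frac{1}{53593}\right) = \left(- \frac{1}{232}\right) 448 \left(- \frac{1}{53593}\right) = \left(- \frac{56}{29}\right) \left(- \frac{1}{53593}\right) = \frac{56}{1554197}$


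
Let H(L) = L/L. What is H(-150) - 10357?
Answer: -10356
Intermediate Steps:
H(L) = 1
H(-150) - 10357 = 1 - 10357 = -10356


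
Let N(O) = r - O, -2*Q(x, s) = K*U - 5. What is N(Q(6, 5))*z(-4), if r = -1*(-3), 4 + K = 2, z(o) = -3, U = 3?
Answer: 15/2 ≈ 7.5000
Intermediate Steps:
K = -2 (K = -4 + 2 = -2)
Q(x, s) = 11/2 (Q(x, s) = -(-2*3 - 5)/2 = -(-6 - 5)/2 = -½*(-11) = 11/2)
r = 3
N(O) = 3 - O
N(Q(6, 5))*z(-4) = (3 - 1*11/2)*(-3) = (3 - 11/2)*(-3) = -5/2*(-3) = 15/2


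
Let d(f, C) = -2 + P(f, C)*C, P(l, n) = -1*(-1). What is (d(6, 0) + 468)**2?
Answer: 217156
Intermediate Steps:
P(l, n) = 1
d(f, C) = -2 + C (d(f, C) = -2 + 1*C = -2 + C)
(d(6, 0) + 468)**2 = ((-2 + 0) + 468)**2 = (-2 + 468)**2 = 466**2 = 217156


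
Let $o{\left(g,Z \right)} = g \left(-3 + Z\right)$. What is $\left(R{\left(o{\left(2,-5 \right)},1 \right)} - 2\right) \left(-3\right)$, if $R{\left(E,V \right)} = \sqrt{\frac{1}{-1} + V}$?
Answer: $6$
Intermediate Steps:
$R{\left(E,V \right)} = \sqrt{-1 + V}$
$\left(R{\left(o{\left(2,-5 \right)},1 \right)} - 2\right) \left(-3\right) = \left(\sqrt{-1 + 1} - 2\right) \left(-3\right) = \left(\sqrt{0} - 2\right) \left(-3\right) = \left(0 - 2\right) \left(-3\right) = \left(-2\right) \left(-3\right) = 6$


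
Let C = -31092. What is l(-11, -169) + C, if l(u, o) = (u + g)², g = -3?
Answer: -30896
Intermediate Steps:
l(u, o) = (-3 + u)² (l(u, o) = (u - 3)² = (-3 + u)²)
l(-11, -169) + C = (-3 - 11)² - 31092 = (-14)² - 31092 = 196 - 31092 = -30896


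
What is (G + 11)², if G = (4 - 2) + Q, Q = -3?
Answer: 100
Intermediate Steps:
G = -1 (G = (4 - 2) - 3 = 2 - 3 = -1)
(G + 11)² = (-1 + 11)² = 10² = 100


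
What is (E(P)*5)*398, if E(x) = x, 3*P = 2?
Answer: 3980/3 ≈ 1326.7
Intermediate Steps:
P = ⅔ (P = (⅓)*2 = ⅔ ≈ 0.66667)
(E(P)*5)*398 = ((⅔)*5)*398 = (10/3)*398 = 3980/3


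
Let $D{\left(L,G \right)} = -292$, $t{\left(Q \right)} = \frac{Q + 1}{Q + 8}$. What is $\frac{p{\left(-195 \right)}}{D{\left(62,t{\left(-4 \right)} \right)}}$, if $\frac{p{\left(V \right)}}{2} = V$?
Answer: $\frac{195}{146} \approx 1.3356$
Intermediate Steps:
$t{\left(Q \right)} = \frac{1 + Q}{8 + Q}$
$p{\left(V \right)} = 2 V$
$\frac{p{\left(-195 \right)}}{D{\left(62,t{\left(-4 \right)} \right)}} = \frac{2 \left(-195\right)}{-292} = \left(-390\right) \left(- \frac{1}{292}\right) = \frac{195}{146}$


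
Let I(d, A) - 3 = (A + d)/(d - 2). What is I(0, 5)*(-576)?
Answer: -288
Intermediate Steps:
I(d, A) = 3 + (A + d)/(-2 + d) (I(d, A) = 3 + (A + d)/(d - 2) = 3 + (A + d)/(-2 + d))
I(0, 5)*(-576) = ((-6 + 5 + 4*0)/(-2 + 0))*(-576) = ((-6 + 5 + 0)/(-2))*(-576) = -1/2*(-1)*(-576) = (1/2)*(-576) = -288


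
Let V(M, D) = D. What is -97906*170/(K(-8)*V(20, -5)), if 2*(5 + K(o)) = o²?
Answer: 3328804/27 ≈ 1.2329e+5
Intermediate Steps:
K(o) = -5 + o²/2
-97906*170/(K(-8)*V(20, -5)) = -97906*(-34/(-5 + (½)*(-8)²)) = -97906*(-34/(-5 + (½)*64)) = -97906*(-34/(-5 + 32)) = -97906/((-135/170)) = -97906/((-5*27/170)) = -97906/(-27/34) = -97906*(-34/27) = 3328804/27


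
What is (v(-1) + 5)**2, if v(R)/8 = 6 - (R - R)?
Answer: 2809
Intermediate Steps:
v(R) = 48 (v(R) = 8*(6 - (R - R)) = 8*(6 - 1*0) = 8*(6 + 0) = 8*6 = 48)
(v(-1) + 5)**2 = (48 + 5)**2 = 53**2 = 2809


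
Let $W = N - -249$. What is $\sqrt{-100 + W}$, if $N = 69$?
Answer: $\sqrt{218} \approx 14.765$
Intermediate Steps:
$W = 318$ ($W = 69 - -249 = 69 + 249 = 318$)
$\sqrt{-100 + W} = \sqrt{-100 + 318} = \sqrt{218}$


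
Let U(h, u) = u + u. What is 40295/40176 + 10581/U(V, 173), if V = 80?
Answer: 219522163/6950448 ≈ 31.584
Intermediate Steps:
U(h, u) = 2*u
40295/40176 + 10581/U(V, 173) = 40295/40176 + 10581/((2*173)) = 40295*(1/40176) + 10581/346 = 40295/40176 + 10581*(1/346) = 40295/40176 + 10581/346 = 219522163/6950448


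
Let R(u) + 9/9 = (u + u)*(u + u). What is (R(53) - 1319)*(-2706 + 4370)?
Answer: 16500224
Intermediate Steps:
R(u) = -1 + 4*u² (R(u) = -1 + (u + u)*(u + u) = -1 + (2*u)*(2*u) = -1 + 4*u²)
(R(53) - 1319)*(-2706 + 4370) = ((-1 + 4*53²) - 1319)*(-2706 + 4370) = ((-1 + 4*2809) - 1319)*1664 = ((-1 + 11236) - 1319)*1664 = (11235 - 1319)*1664 = 9916*1664 = 16500224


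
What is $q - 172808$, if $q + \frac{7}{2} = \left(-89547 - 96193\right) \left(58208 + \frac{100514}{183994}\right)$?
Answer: $- \frac{1989311517705971}{183994} \approx -1.0812 \cdot 10^{10}$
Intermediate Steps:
$q = - \frac{1989279722070819}{183994}$ ($q = - \frac{7}{2} + \left(-89547 - 96193\right) \left(58208 + \frac{100514}{183994}\right) = - \frac{7}{2} - 185740 \left(58208 + 100514 \cdot \frac{1}{183994}\right) = - \frac{7}{2} - 185740 \left(58208 + \frac{50257}{91997}\right) = - \frac{7}{2} - \frac{994639860713420}{91997} = - \frac{1989279722070819}{183994} \approx -1.0812 \cdot 10^{10}$)
$q - 172808 = - \frac{1989279722070819}{183994} - 172808 = - \frac{1989311517705971}{183994}$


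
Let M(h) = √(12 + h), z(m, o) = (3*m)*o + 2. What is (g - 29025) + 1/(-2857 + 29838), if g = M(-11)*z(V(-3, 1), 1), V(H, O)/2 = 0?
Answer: -783069562/26981 ≈ -29023.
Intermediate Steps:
V(H, O) = 0 (V(H, O) = 2*0 = 0)
z(m, o) = 2 + 3*m*o (z(m, o) = 3*m*o + 2 = 2 + 3*m*o)
g = 2 (g = √(12 - 11)*(2 + 3*0*1) = √1*(2 + 0) = 1*2 = 2)
(g - 29025) + 1/(-2857 + 29838) = (2 - 29025) + 1/(-2857 + 29838) = -29023 + 1/26981 = -783069562/26981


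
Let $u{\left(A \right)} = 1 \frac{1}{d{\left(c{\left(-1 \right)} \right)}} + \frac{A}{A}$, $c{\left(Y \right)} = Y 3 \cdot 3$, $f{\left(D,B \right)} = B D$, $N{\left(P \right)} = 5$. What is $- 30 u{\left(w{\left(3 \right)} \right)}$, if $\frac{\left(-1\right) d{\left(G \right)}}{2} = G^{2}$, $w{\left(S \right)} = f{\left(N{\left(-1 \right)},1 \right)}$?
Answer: $- \frac{805}{27} \approx -29.815$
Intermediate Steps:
$c{\left(Y \right)} = 9 Y$ ($c{\left(Y \right)} = Y 9 = 9 Y$)
$w{\left(S \right)} = 5$ ($w{\left(S \right)} = 1 \cdot 5 = 5$)
$d{\left(G \right)} = - 2 G^{2}$
$u{\left(A \right)} = \frac{161}{162}$ ($u{\left(A \right)} = 1 \frac{1}{\left(-2\right) \left(9 \left(-1\right)\right)^{2}} + \frac{A}{A} = 1 \frac{1}{\left(-2\right) \left(-9\right)^{2}} + 1 = 1 \frac{1}{\left(-2\right) 81} + 1 = 1 \frac{1}{-162} + 1 = 1 \left(- \frac{1}{162}\right) + 1 = - \frac{1}{162} + 1 = \frac{161}{162}$)
$- 30 u{\left(w{\left(3 \right)} \right)} = \left(-30\right) \frac{161}{162} = - \frac{805}{27}$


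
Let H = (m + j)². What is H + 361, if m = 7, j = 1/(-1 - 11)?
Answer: 58873/144 ≈ 408.84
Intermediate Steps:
j = -1/12 (j = 1/(-12) = -1/12 ≈ -0.083333)
H = 6889/144 (H = (7 - 1/12)² = (83/12)² = 6889/144 ≈ 47.840)
H + 361 = 6889/144 + 361 = 58873/144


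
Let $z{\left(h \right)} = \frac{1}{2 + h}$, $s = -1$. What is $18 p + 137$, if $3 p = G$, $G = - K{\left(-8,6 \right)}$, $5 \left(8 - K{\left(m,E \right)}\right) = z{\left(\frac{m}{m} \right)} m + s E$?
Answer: $\frac{393}{5} \approx 78.6$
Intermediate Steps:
$K{\left(m,E \right)} = 8 - \frac{m}{15} + \frac{E}{5}$ ($K{\left(m,E \right)} = 8 - \frac{\frac{m}{2 + \frac{m}{m}} - E}{5} = 8 - \frac{\frac{m}{2 + 1} - E}{5} = 8 - \frac{\frac{m}{3} - E}{5} = 8 - \frac{- E + \frac{m}{3}}{5} = 8 + \left(- \frac{m}{15} + \frac{E}{5}\right) = 8 - \frac{m}{15} + \frac{E}{5}$)
$G = - \frac{146}{15}$ ($G = - (8 - - \frac{8}{15} + \frac{1}{5} \cdot 6) = - (8 + \frac{8}{15} + \frac{6}{5}) = \left(-1\right) \frac{146}{15} = - \frac{146}{15} \approx -9.7333$)
$p = - \frac{146}{45}$ ($p = \frac{1}{3} \left(- \frac{146}{15}\right) = - \frac{146}{45} \approx -3.2444$)
$18 p + 137 = 18 \left(- \frac{146}{45}\right) + 137 = - \frac{292}{5} + 137 = \frac{393}{5}$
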